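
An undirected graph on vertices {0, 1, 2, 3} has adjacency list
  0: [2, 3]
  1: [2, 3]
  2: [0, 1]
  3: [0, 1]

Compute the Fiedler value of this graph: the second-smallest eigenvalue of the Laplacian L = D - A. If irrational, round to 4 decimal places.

2

Each diagonal entry of L is the vertex degree and each off-diagonal entry is -1 where an edge is present, 0 otherwise; in the order [0, 1, 2, 3] the diagonal is [2, 2, 2, 2]. Computing the eigenvalues of L and sorting gives [0, 2, 2, 4]. The Fiedler value lambda_2 = 2 is strictly positive, so the graph is connected. The eigenvalues sum to 8, which equals trace(L) = 2|E|.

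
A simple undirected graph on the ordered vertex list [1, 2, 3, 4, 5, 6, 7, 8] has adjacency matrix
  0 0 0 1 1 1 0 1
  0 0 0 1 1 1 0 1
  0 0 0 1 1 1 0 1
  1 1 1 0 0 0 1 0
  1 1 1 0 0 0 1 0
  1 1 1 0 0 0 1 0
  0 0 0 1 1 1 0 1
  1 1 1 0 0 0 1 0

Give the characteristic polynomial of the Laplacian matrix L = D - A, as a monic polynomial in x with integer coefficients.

x^8 - 32x^7 + 432x^6 - 3200x^5 + 14080x^4 - 36864x^3 + 53248x^2 - 32768x

Each diagonal entry of L is the vertex degree and each off-diagonal entry is -1 where an edge is present, 0 otherwise; in the order [1, 2, 3, 4, 5, 6, 7, 8] the diagonal is [4, 4, 4, 4, 4, 4, 4, 4]. L has integer entries, so p(x) = det(xI - L) has integer coefficients. Expanding the determinant yields x^8 - 32x^7 + 432x^6 - 3200x^5 + 14080x^4 - 36864x^3 + 53248x^2 - 32768x. The constant term is 0 because L is singular (the all-ones vector lies in its kernel). By the matrix-tree theorem the graph has (1/8) * product of the nonzero eigenvalues = 4096 spanning trees.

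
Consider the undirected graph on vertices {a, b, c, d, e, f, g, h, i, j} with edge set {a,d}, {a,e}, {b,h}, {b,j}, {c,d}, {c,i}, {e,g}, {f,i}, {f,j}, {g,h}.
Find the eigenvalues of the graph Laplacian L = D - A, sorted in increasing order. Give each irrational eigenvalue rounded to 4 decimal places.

[0, 0.3820, 0.3820, 1.3820, 1.3820, 2.6180, 2.6180, 3.6180, 3.6180, 4]

Reading degrees in the order [a, b, c, d, e, f, g, h, i, j] gives [2, 2, 2, 2, 2, 2, 2, 2, 2, 2]; set D = diag(2, 2, 2, 2, 2, 2, 2, 2, 2, 2) and form L = D - A. The multiplicity of 0 as a Laplacian eigenvalue equals the number of connected components. The single zero eigenvalue shows the graph is connected. The largest eigenvalue, 4, is at most the vertex count 10.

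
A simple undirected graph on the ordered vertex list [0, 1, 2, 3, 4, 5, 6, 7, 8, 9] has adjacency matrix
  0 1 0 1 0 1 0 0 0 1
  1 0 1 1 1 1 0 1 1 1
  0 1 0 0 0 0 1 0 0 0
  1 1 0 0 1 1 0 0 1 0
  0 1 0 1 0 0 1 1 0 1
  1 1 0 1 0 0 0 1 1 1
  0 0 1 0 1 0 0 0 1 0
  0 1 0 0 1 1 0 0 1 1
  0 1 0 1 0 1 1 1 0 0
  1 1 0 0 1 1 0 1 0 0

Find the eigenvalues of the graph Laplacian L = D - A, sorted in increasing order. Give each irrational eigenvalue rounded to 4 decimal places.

[0, 1.5004, 3.0332, 4.0184, 4.3367, 5, 6.4398, 6.9835, 7.5991, 9.0888]

Reading degrees in the order [0, 1, 2, 3, 4, 5, 6, 7, 8, 9] gives [4, 8, 2, 5, 5, 6, 3, 5, 5, 5]; set D = diag(4, 8, 2, 5, 5, 6, 3, 5, 5, 5) and form L = D - A. Diagonalising L (or applying a numerical eigensolver to the 10x10 matrix) gives the spectrum above. The single zero eigenvalue shows the graph is connected. There is one zero in the spectrum, matching the 1 component. The largest eigenvalue, 9.0888, is at most the vertex count 10.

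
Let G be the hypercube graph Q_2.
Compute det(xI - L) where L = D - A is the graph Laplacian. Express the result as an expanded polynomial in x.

The graph has 4 vertices and degree multiset [2, 2, 2, 2]; D is the diagonal matrix of degrees and L = D - A. L has integer entries, so p(x) = det(xI - L) has integer coefficients. Expanding the determinant yields x^4 - 8x^3 + 20x^2 - 16x. The coefficient of x^3 equals -trace(L) = -8, matching the sum of degrees. The eigenvalues sum to 8, which equals trace(L) = 2|E|.

x^4 - 8x^3 + 20x^2 - 16x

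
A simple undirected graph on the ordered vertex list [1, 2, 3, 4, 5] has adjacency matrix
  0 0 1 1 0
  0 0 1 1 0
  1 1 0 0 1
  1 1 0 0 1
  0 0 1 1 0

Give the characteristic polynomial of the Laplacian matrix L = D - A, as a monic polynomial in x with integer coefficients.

Each diagonal entry of L is the vertex degree and each off-diagonal entry is -1 where an edge is present, 0 otherwise; in the order [1, 2, 3, 4, 5] the diagonal is [2, 2, 3, 3, 2]. Computing det(xI - L) by cofactor expansion (or equivalently via sum-over-permutations) gives x^5 - 12x^4 + 51x^3 - 92x^2 + 60x. Since p(0) = det(-L) = 0, x divides p(x). The eigenvalues sum to 12, which equals trace(L) = 2|E|.

x^5 - 12x^4 + 51x^3 - 92x^2 + 60x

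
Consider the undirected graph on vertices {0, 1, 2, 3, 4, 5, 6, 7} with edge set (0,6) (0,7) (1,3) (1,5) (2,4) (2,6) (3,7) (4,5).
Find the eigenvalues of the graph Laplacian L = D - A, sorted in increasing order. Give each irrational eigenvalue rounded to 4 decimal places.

[0, 0.5858, 0.5858, 2, 2, 3.4142, 3.4142, 4]

With the vertex order [0, 1, 2, 3, 4, 5, 6, 7], the degrees are [2, 2, 2, 2, 2, 2, 2, 2], giving D = diag(2, 2, 2, 2, 2, 2, 2, 2) and L = D - A. Since every row of L sums to 0, the all-ones vector is in the kernel and 0 is an eigenvalue.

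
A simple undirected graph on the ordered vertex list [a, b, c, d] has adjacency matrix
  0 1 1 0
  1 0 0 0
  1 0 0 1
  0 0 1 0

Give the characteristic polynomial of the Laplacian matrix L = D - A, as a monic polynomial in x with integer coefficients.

With the vertex order [a, b, c, d], the degrees are [2, 1, 2, 1], giving D = diag(2, 1, 2, 1) and L = D - A. Computing det(xI - L) by cofactor expansion (or equivalently via sum-over-permutations) gives x^4 - 6x^3 + 10x^2 - 4x. Since p(0) = det(-L) = 0, x divides p(x).

x^4 - 6x^3 + 10x^2 - 4x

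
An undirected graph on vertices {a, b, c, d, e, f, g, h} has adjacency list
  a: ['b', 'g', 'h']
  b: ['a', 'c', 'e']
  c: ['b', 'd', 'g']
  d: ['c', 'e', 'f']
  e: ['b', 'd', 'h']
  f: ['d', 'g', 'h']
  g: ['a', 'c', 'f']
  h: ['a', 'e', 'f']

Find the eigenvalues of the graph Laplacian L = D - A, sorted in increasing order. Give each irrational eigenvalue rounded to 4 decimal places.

Reading degrees in the order [a, b, c, d, e, f, g, h] gives [3, 3, 3, 3, 3, 3, 3, 3]; set D = diag(3, 3, 3, 3, 3, 3, 3, 3) and form L = D - A. Diagonalising L (or applying a numerical eigensolver to the 8x8 matrix) gives the spectrum above. The single zero eigenvalue shows the graph is connected. The eigenvalues sum to 24, which equals trace(L) = 2|E|. There is one zero in the spectrum, matching the 1 component.

[0, 2, 2, 2, 4, 4, 4, 6]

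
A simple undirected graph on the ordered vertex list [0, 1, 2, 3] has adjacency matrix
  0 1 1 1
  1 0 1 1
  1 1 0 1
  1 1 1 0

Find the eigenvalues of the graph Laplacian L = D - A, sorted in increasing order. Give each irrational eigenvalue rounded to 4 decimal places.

Each diagonal entry of L is the vertex degree and each off-diagonal entry is -1 where an edge is present, 0 otherwise; in the order [0, 1, 2, 3] the diagonal is [3, 3, 3, 3]. The multiplicity of 0 as a Laplacian eigenvalue equals the number of connected components.

[0, 4, 4, 4]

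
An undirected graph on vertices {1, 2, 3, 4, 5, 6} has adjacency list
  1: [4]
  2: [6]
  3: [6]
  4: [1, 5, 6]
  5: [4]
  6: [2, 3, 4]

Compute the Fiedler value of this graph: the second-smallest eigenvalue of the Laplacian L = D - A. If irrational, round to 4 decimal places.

Reading degrees in the order [1, 2, 3, 4, 5, 6] gives [1, 1, 1, 3, 1, 3]; set D = diag(1, 1, 1, 3, 1, 3) and form L = D - A. The smallest Laplacian eigenvalue is always 0. The next one, lambda_2 = 0.4384, measures how hard the graph is to disconnect: larger values mean better connectivity. The eigenvalues sum to 10, which equals trace(L) = 2|E|.

0.4384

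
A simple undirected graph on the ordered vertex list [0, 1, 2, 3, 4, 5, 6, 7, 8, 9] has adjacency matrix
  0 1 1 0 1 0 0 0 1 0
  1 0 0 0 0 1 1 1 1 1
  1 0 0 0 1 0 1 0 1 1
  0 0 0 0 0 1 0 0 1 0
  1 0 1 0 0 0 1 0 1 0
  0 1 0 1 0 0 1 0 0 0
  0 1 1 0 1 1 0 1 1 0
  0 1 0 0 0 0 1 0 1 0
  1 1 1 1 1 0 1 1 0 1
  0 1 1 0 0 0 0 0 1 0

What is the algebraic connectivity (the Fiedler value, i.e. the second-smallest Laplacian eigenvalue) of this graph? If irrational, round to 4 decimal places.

1.5046

Each diagonal entry of L is the vertex degree and each off-diagonal entry is -1 where an edge is present, 0 otherwise; in the order [0, 1, 2, 3, 4, 5, 6, 7, 8, 9] the diagonal is [4, 6, 5, 2, 4, 3, 6, 3, 8, 3]. The smallest Laplacian eigenvalue is always 0. The next one, lambda_2 = 1.5046, measures how hard the graph is to disconnect: larger values mean better connectivity. By the matrix-tree theorem the graph has (1/10) * product of the nonzero eigenvalues = 44992 spanning trees. There is one zero in the spectrum, matching the 1 component.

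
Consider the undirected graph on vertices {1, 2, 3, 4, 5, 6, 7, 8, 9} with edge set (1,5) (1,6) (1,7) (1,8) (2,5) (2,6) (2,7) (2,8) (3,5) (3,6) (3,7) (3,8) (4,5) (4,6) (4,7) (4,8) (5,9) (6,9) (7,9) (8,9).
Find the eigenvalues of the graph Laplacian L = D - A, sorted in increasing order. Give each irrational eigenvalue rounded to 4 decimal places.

Reading degrees in the order [1, 2, 3, 4, 5, 6, 7, 8, 9] gives [4, 4, 4, 4, 5, 5, 5, 5, 4]; set D = diag(4, 4, 4, 4, 5, 5, 5, 5, 4) and form L = D - A. Since every row of L sums to 0, the all-ones vector is in the kernel and 0 is an eigenvalue. The single zero eigenvalue shows the graph is connected. There is one zero in the spectrum, matching the 1 component. The eigenvalues sum to 40, which equals trace(L) = 2|E|.

[0, 4, 4, 4, 4, 5, 5, 5, 9]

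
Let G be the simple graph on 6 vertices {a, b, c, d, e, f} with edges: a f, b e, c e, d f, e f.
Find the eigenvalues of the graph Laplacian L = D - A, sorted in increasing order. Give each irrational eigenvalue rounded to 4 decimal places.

Reading degrees in the order [a, b, c, d, e, f] gives [1, 1, 1, 1, 3, 3]; set D = diag(1, 1, 1, 1, 3, 3) and form L = D - A. L is symmetric positive semidefinite, so every eigenvalue is real and nonnegative. The eigenvalues sum to 10, which equals trace(L) = 2|E|.

[0, 0.4384, 1, 1, 3, 4.5616]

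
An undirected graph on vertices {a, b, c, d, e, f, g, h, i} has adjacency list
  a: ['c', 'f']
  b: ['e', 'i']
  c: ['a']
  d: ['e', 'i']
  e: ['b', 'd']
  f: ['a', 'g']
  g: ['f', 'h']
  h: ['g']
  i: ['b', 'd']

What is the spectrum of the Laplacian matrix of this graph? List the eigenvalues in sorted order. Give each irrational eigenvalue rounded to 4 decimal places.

Reading degrees in the order [a, b, c, d, e, f, g, h, i] gives [2, 2, 1, 2, 2, 2, 2, 1, 2]; set D = diag(2, 2, 1, 2, 2, 2, 2, 1, 2) and form L = D - A. Since every row of L sums to 0, the all-ones vector is in the kernel and 0 is an eigenvalue. The 2 zero eigenvalues correspond to the 2 connected components. There are 2 zeros in the spectrum, matching the 2 components.

[0, 0, 0.3820, 1.3820, 2, 2, 2.6180, 3.6180, 4]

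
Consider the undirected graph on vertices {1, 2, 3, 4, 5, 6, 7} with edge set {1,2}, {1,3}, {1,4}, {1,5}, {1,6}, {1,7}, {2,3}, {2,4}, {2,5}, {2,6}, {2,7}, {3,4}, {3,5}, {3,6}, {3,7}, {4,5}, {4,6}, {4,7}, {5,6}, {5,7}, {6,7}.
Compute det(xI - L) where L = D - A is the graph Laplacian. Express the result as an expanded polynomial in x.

Each diagonal entry of L is the vertex degree and each off-diagonal entry is -1 where an edge is present, 0 otherwise; in the order [1, 2, 3, 4, 5, 6, 7] the diagonal is [6, 6, 6, 6, 6, 6, 6]. Computing det(xI - L) by cofactor expansion (or equivalently via sum-over-permutations) gives x^7 - 42x^6 + 735x^5 - 6860x^4 + 36015x^3 - 100842x^2 + 117649x. The coefficient of x^6 equals -trace(L) = -42, matching the sum of degrees. There is one zero in the spectrum, matching the 1 component. By the matrix-tree theorem the graph has (1/7) * product of the nonzero eigenvalues = 16807 spanning trees.

x^7 - 42x^6 + 735x^5 - 6860x^4 + 36015x^3 - 100842x^2 + 117649x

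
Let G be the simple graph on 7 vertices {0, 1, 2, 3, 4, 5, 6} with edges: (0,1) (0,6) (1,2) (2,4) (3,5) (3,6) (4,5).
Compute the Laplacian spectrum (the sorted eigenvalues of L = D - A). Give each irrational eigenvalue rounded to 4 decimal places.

[0, 0.7530, 0.7530, 2.4450, 2.4450, 3.8019, 3.8019]

Each diagonal entry of L is the vertex degree and each off-diagonal entry is -1 where an edge is present, 0 otherwise; in the order [0, 1, 2, 3, 4, 5, 6] the diagonal is [2, 2, 2, 2, 2, 2, 2]. The multiplicity of 0 as a Laplacian eigenvalue equals the number of connected components. The single zero eigenvalue shows the graph is connected. By the matrix-tree theorem the graph has (1/7) * product of the nonzero eigenvalues = 7 spanning trees.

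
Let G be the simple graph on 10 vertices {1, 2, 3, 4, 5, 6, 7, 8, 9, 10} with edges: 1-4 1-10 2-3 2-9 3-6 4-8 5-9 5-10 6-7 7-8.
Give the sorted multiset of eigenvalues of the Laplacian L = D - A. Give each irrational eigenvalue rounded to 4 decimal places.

[0, 0.3820, 0.3820, 1.3820, 1.3820, 2.6180, 2.6180, 3.6180, 3.6180, 4]

Each diagonal entry of L is the vertex degree and each off-diagonal entry is -1 where an edge is present, 0 otherwise; in the order [1, 2, 3, 4, 5, 6, 7, 8, 9, 10] the diagonal is [2, 2, 2, 2, 2, 2, 2, 2, 2, 2]. Diagonalising L (or applying a numerical eigensolver to the 10x10 matrix) gives the spectrum above. The single zero eigenvalue shows the graph is connected. There is one zero in the spectrum, matching the 1 component. The largest eigenvalue, 4, is at most the vertex count 10.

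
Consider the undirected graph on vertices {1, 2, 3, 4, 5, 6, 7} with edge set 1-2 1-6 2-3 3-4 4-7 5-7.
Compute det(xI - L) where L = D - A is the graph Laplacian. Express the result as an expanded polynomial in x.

x^7 - 12x^6 + 55x^5 - 120x^4 + 126x^3 - 56x^2 + 7x

Reading degrees in the order [1, 2, 3, 4, 5, 6, 7] gives [2, 2, 2, 2, 1, 1, 2]; set D = diag(2, 2, 2, 2, 1, 1, 2) and form L = D - A. L has integer entries, so p(x) = det(xI - L) has integer coefficients. Expanding the determinant yields x^7 - 12x^6 + 55x^5 - 120x^4 + 126x^3 - 56x^2 + 7x. Since p(0) = det(-L) = 0, x divides p(x). There is one zero in the spectrum, matching the 1 component. The largest eigenvalue, 3.8019, is at most the vertex count 7.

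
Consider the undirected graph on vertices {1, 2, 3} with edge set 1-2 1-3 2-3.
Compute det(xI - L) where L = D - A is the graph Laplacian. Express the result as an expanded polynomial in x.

With the vertex order [1, 2, 3], the degrees are [2, 2, 2], giving D = diag(2, 2, 2) and L = D - A. L has integer entries, so p(x) = det(xI - L) has integer coefficients. Expanding the determinant yields x^3 - 6x^2 + 9x. Since p(0) = det(-L) = 0, x divides p(x).

x^3 - 6x^2 + 9x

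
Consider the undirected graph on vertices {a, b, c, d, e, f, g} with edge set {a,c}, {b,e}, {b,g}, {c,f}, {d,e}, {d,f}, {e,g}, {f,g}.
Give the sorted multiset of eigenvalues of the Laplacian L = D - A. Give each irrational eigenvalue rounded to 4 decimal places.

[0, 0.3889, 1.5106, 2.2027, 3.2250, 3.7425, 4.9303]

Each diagonal entry of L is the vertex degree and each off-diagonal entry is -1 where an edge is present, 0 otherwise; in the order [a, b, c, d, e, f, g] the diagonal is [1, 2, 2, 2, 3, 3, 3]. L is symmetric positive semidefinite, so every eigenvalue is real and nonnegative. By the matrix-tree theorem the graph has (1/7) * product of the nonzero eigenvalues = 11 spanning trees.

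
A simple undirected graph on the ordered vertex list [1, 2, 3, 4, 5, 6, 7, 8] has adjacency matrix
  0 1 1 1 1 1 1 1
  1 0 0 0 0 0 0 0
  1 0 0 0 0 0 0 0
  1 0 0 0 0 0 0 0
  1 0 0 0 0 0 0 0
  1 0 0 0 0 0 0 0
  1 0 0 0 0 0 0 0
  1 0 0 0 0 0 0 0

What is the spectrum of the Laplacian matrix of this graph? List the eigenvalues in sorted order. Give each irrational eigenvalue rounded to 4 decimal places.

Each diagonal entry of L is the vertex degree and each off-diagonal entry is -1 where an edge is present, 0 otherwise; in the order [1, 2, 3, 4, 5, 6, 7, 8] the diagonal is [7, 1, 1, 1, 1, 1, 1, 1]. The multiplicity of 0 as a Laplacian eigenvalue equals the number of connected components. The single zero eigenvalue shows the graph is connected. The largest eigenvalue, 8, is at most the vertex count 8.

[0, 1, 1, 1, 1, 1, 1, 8]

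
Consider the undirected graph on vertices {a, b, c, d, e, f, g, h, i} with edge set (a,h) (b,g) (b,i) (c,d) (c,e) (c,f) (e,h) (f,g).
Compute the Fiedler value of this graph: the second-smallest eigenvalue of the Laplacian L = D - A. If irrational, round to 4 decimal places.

0.1506

Each diagonal entry of L is the vertex degree and each off-diagonal entry is -1 where an edge is present, 0 otherwise; in the order [a, b, c, d, e, f, g, h, i] the diagonal is [1, 2, 3, 1, 2, 2, 2, 2, 1]. Computing the eigenvalues of L and sorting gives [0, 0.1506, 0.4266, 1, 1.4229, 2.1724, 3, 3.4576, 4.3699]. The Fiedler value lambda_2 = 0.1506 is strictly positive, so the graph is connected. The eigenvalues sum to 16, which equals trace(L) = 2|E|. There is one zero in the spectrum, matching the 1 component.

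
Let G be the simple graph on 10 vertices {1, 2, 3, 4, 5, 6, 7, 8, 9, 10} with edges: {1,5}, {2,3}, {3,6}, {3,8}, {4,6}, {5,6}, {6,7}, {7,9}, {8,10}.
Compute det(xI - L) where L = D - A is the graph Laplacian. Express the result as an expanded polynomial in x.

x^10 - 18x^9 + 132x^8 - 514x^7 + 1159x^6 - 1548x^5 + 1208x^4 - 528x^3 + 117x^2 - 10x

With the vertex order [1, 2, 3, 4, 5, 6, 7, 8, 9, 10], the degrees are [1, 1, 3, 1, 2, 4, 2, 2, 1, 1], giving D = diag(1, 1, 3, 1, 2, 4, 2, 2, 1, 1) and L = D - A. L has integer entries, so p(x) = det(xI - L) has integer coefficients. Expanding the determinant yields x^10 - 18x^9 + 132x^8 - 514x^7 + 1159x^6 - 1548x^5 + 1208x^4 - 528x^3 + 117x^2 - 10x. The constant term is 0 because L is singular (the all-ones vector lies in its kernel).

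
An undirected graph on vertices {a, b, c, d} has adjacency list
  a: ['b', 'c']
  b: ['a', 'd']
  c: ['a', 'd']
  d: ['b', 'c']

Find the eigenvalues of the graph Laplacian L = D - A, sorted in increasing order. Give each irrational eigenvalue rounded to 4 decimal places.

Each diagonal entry of L is the vertex degree and each off-diagonal entry is -1 where an edge is present, 0 otherwise; in the order [a, b, c, d] the diagonal is [2, 2, 2, 2]. L is symmetric positive semidefinite, so every eigenvalue is real and nonnegative. The eigenvalues sum to 8, which equals trace(L) = 2|E|.

[0, 2, 2, 4]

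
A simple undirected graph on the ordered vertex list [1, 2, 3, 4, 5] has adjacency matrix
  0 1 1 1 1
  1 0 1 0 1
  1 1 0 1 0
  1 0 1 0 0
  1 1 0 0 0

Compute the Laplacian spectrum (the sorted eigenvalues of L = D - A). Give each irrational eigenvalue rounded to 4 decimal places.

[0, 1.5858, 3, 4.4142, 5]

Reading degrees in the order [1, 2, 3, 4, 5] gives [4, 3, 3, 2, 2]; set D = diag(4, 3, 3, 2, 2) and form L = D - A. Since every row of L sums to 0, the all-ones vector is in the kernel and 0 is an eigenvalue. The largest eigenvalue, 5, is at most the vertex count 5.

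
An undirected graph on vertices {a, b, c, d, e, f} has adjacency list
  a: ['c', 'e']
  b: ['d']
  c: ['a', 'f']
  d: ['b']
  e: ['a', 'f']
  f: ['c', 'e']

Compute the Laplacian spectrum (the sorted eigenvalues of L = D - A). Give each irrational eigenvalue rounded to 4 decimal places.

Each diagonal entry of L is the vertex degree and each off-diagonal entry is -1 where an edge is present, 0 otherwise; in the order [a, b, c, d, e, f] the diagonal is [2, 1, 2, 1, 2, 2]. Since every row of L sums to 0, the all-ones vector is in the kernel and 0 is an eigenvalue. The 2 zero eigenvalues correspond to the 2 connected components.

[0, 0, 2, 2, 2, 4]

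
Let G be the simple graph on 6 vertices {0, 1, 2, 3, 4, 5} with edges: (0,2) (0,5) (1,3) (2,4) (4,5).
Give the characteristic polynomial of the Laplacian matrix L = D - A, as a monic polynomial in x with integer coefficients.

x^6 - 10x^5 + 36x^4 - 56x^3 + 32x^2

With the vertex order [0, 1, 2, 3, 4, 5], the degrees are [2, 1, 2, 1, 2, 2], giving D = diag(2, 1, 2, 1, 2, 2) and L = D - A. Computing det(xI - L) by cofactor expansion (or equivalently via sum-over-permutations) gives x^6 - 10x^5 + 36x^4 - 56x^3 + 32x^2. The coefficient of x^5 equals -trace(L) = -10, matching the sum of degrees.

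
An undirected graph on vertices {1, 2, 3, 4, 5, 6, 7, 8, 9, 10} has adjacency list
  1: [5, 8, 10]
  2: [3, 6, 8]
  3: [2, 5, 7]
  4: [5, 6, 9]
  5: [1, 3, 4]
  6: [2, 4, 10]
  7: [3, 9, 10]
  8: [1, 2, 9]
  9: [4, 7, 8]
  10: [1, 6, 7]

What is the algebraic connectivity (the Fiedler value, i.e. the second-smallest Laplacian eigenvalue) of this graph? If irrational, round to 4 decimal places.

2

With the vertex order [1, 2, 3, 4, 5, 6, 7, 8, 9, 10], the degrees are [3, 3, 3, 3, 3, 3, 3, 3, 3, 3], giving D = diag(3, 3, 3, 3, 3, 3, 3, 3, 3, 3) and L = D - A. Computing the eigenvalues of L and sorting gives [0, 2, 2, 2, 2, 2, 5, 5, 5, 5]. The Fiedler value lambda_2 = 2 is strictly positive, so the graph is connected.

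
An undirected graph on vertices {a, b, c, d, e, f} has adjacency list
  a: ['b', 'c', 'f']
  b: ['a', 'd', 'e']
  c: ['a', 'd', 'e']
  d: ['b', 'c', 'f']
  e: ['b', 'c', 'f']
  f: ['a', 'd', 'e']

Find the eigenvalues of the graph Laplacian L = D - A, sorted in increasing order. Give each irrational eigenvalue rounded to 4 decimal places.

[0, 3, 3, 3, 3, 6]

With the vertex order [a, b, c, d, e, f], the degrees are [3, 3, 3, 3, 3, 3], giving D = diag(3, 3, 3, 3, 3, 3) and L = D - A. Diagonalising L (or applying a numerical eigensolver to the 6x6 matrix) gives the spectrum above. The single zero eigenvalue shows the graph is connected. There is one zero in the spectrum, matching the 1 component.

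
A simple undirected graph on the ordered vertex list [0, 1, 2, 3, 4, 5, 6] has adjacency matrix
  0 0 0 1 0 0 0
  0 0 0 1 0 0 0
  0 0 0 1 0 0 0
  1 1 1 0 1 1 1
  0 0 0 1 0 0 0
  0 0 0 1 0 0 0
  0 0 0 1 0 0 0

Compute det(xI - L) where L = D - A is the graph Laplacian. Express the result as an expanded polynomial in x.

x^7 - 12x^6 + 45x^5 - 80x^4 + 75x^3 - 36x^2 + 7x

Reading degrees in the order [0, 1, 2, 3, 4, 5, 6] gives [1, 1, 1, 6, 1, 1, 1]; set D = diag(1, 1, 1, 6, 1, 1, 1) and form L = D - A. Computing det(xI - L) by cofactor expansion (or equivalently via sum-over-permutations) gives x^7 - 12x^6 + 45x^5 - 80x^4 + 75x^3 - 36x^2 + 7x. The constant term is 0 because L is singular (the all-ones vector lies in its kernel). The eigenvalues sum to 12, which equals trace(L) = 2|E|.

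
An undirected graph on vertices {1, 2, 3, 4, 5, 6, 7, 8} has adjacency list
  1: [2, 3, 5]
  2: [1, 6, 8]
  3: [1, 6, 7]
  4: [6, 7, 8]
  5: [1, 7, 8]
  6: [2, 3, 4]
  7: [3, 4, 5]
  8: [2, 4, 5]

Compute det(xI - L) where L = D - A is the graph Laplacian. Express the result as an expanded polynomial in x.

x^8 - 24x^7 + 240x^6 - 1296x^5 + 4080x^4 - 7488x^3 + 7424x^2 - 3072x

Reading degrees in the order [1, 2, 3, 4, 5, 6, 7, 8] gives [3, 3, 3, 3, 3, 3, 3, 3]; set D = diag(3, 3, 3, 3, 3, 3, 3, 3) and form L = D - A. The eigenvalues of L are [0, 2, 2, 2, 4, 4, 4, 6]; the characteristic polynomial is the product of (x - lambda_i), which multiplies out to x^8 - 24x^7 + 240x^6 - 1296x^5 + 4080x^4 - 7488x^3 + 7424x^2 - 3072x. The constant term is 0 because L is singular (the all-ones vector lies in its kernel). The eigenvalues sum to 24, which equals trace(L) = 2|E|. There is one zero in the spectrum, matching the 1 component.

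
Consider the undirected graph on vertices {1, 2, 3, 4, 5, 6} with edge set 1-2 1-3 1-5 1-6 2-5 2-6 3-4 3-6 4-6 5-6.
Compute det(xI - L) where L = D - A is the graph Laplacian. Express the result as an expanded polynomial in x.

x^6 - 20x^5 + 154x^4 - 566x^3 + 980x^2 - 624x

Each diagonal entry of L is the vertex degree and each off-diagonal entry is -1 where an edge is present, 0 otherwise; in the order [1, 2, 3, 4, 5, 6] the diagonal is [4, 3, 3, 2, 3, 5]. Computing det(xI - L) by cofactor expansion (or equivalently via sum-over-permutations) gives x^6 - 20x^5 + 154x^4 - 566x^3 + 980x^2 - 624x. The constant term is 0 because L is singular (the all-ones vector lies in its kernel). There is one zero in the spectrum, matching the 1 component. By the matrix-tree theorem the graph has (1/6) * product of the nonzero eigenvalues = 104 spanning trees.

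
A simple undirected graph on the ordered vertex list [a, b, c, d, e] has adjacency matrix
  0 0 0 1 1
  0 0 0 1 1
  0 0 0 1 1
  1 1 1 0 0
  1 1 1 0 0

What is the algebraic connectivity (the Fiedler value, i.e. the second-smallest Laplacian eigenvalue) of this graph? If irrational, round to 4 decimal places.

Reading degrees in the order [a, b, c, d, e] gives [2, 2, 2, 3, 3]; set D = diag(2, 2, 2, 3, 3) and form L = D - A. The smallest Laplacian eigenvalue is always 0. The next one, lambda_2 = 2, measures how hard the graph is to disconnect: larger values mean better connectivity.

2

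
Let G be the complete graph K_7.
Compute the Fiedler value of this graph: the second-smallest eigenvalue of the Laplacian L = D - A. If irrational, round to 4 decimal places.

7

The graph has 7 vertices and degree multiset [6, 6, 6, 6, 6, 6, 6]; D is the diagonal matrix of degrees and L = D - A. The sorted Laplacian eigenvalues are [0, 7, 7, 7, 7, 7, 7]; the algebraic connectivity is the second entry, 7. The eigenvalues sum to 42, which equals trace(L) = 2|E|. There is one zero in the spectrum, matching the 1 component.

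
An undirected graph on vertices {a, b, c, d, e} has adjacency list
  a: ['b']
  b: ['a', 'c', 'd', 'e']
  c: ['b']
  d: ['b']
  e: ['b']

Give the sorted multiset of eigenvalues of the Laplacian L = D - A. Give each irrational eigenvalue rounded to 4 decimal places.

Reading degrees in the order [a, b, c, d, e] gives [1, 4, 1, 1, 1]; set D = diag(1, 4, 1, 1, 1) and form L = D - A. Diagonalising L (or applying a numerical eigensolver to the 5x5 matrix) gives the spectrum above. The largest eigenvalue, 5, is at most the vertex count 5.

[0, 1, 1, 1, 5]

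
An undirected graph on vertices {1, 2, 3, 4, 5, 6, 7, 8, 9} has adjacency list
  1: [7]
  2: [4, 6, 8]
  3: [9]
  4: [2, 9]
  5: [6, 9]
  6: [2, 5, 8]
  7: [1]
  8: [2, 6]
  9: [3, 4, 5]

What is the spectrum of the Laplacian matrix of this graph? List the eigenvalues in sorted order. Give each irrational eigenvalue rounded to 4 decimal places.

Each diagonal entry of L is the vertex degree and each off-diagonal entry is -1 where an edge is present, 0 otherwise; in the order [1, 2, 3, 4, 5, 6, 7, 8, 9] the diagonal is [1, 3, 1, 2, 2, 3, 1, 2, 3]. Since every row of L sums to 0, the all-ones vector is in the kernel and 0 is an eigenvalue. The 2 zero eigenvalues correspond to the 2 connected components. The largest eigenvalue, 4.4142, is at most the vertex count 9.

[0, 0, 0.5858, 1.5858, 1.5858, 2, 3.4142, 4.4142, 4.4142]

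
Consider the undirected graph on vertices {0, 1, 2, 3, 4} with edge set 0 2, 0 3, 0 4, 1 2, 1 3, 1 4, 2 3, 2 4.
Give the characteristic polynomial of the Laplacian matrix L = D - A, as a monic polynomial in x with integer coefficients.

x^5 - 16x^4 + 94x^3 - 240x^2 + 225x

With the vertex order [0, 1, 2, 3, 4], the degrees are [3, 3, 4, 3, 3], giving D = diag(3, 3, 4, 3, 3) and L = D - A. Computing det(xI - L) by cofactor expansion (or equivalently via sum-over-permutations) gives x^5 - 16x^4 + 94x^3 - 240x^2 + 225x. The constant term is 0 because L is singular (the all-ones vector lies in its kernel). The eigenvalues sum to 16, which equals trace(L) = 2|E|. By the matrix-tree theorem the graph has (1/5) * product of the nonzero eigenvalues = 45 spanning trees.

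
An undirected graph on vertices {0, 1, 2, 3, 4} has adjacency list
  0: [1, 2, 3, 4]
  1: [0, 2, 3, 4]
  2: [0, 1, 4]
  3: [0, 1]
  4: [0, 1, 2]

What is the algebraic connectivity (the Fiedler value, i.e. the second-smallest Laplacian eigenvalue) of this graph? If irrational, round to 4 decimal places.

2

With the vertex order [0, 1, 2, 3, 4], the degrees are [4, 4, 3, 2, 3], giving D = diag(4, 4, 3, 2, 3) and L = D - A. Computing the eigenvalues of L and sorting gives [0, 2, 4, 5, 5]. The Fiedler value lambda_2 = 2 is strictly positive, so the graph is connected. There is one zero in the spectrum, matching the 1 component. The eigenvalues sum to 16, which equals trace(L) = 2|E|.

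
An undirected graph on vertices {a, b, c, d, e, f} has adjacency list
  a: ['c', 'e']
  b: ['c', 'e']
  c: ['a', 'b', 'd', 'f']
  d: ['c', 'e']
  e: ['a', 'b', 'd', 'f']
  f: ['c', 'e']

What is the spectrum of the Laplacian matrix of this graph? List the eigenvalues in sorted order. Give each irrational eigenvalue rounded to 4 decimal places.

With the vertex order [a, b, c, d, e, f], the degrees are [2, 2, 4, 2, 4, 2], giving D = diag(2, 2, 4, 2, 4, 2) and L = D - A. The multiplicity of 0 as a Laplacian eigenvalue equals the number of connected components. The single zero eigenvalue shows the graph is connected. There is one zero in the spectrum, matching the 1 component.

[0, 2, 2, 2, 4, 6]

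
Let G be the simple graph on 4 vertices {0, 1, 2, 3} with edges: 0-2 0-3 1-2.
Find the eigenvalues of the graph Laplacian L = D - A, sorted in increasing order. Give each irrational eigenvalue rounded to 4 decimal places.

With the vertex order [0, 1, 2, 3], the degrees are [2, 1, 2, 1], giving D = diag(2, 1, 2, 1) and L = D - A. The multiplicity of 0 as a Laplacian eigenvalue equals the number of connected components. By the matrix-tree theorem the graph has (1/4) * product of the nonzero eigenvalues = 1 spanning tree.

[0, 0.5858, 2, 3.4142]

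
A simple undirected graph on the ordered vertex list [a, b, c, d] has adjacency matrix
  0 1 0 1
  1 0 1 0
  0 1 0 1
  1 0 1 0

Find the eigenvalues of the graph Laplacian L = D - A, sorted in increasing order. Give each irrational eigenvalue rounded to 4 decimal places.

Each diagonal entry of L is the vertex degree and each off-diagonal entry is -1 where an edge is present, 0 otherwise; in the order [a, b, c, d] the diagonal is [2, 2, 2, 2]. L is symmetric positive semidefinite, so every eigenvalue is real and nonnegative. The eigenvalues sum to 8, which equals trace(L) = 2|E|.

[0, 2, 2, 4]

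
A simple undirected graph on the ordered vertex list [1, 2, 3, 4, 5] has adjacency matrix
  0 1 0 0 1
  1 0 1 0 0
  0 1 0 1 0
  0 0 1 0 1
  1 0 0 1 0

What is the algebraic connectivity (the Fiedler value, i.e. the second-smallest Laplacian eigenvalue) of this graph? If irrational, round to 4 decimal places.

1.3820

Reading degrees in the order [1, 2, 3, 4, 5] gives [2, 2, 2, 2, 2]; set D = diag(2, 2, 2, 2, 2) and form L = D - A. Computing the eigenvalues of L and sorting gives [0, 1.3820, 1.3820, 3.6180, 3.6180]. The Fiedler value lambda_2 = 1.3820 is strictly positive, so the graph is connected. There is one zero in the spectrum, matching the 1 component.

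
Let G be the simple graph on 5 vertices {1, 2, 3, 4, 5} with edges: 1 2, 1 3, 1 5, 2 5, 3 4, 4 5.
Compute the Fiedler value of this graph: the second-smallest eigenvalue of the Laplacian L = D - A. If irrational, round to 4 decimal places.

Each diagonal entry of L is the vertex degree and each off-diagonal entry is -1 where an edge is present, 0 otherwise; in the order [1, 2, 3, 4, 5] the diagonal is [3, 2, 2, 2, 3]. The sorted Laplacian eigenvalues are [0, 1.3820, 2.3820, 3.6180, 4.6180]; the algebraic connectivity is the second entry, 1.3820. By the matrix-tree theorem the graph has (1/5) * product of the nonzero eigenvalues = 11 spanning trees.

1.3820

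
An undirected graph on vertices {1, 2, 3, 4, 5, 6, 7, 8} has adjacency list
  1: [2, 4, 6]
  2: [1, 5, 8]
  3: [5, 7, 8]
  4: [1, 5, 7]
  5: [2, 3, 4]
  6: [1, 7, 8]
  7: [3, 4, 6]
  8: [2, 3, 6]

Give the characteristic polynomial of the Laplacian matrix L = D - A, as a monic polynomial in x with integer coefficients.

x^8 - 24x^7 + 240x^6 - 1296x^5 + 4080x^4 - 7488x^3 + 7424x^2 - 3072x

Reading degrees in the order [1, 2, 3, 4, 5, 6, 7, 8] gives [3, 3, 3, 3, 3, 3, 3, 3]; set D = diag(3, 3, 3, 3, 3, 3, 3, 3) and form L = D - A. L has integer entries, so p(x) = det(xI - L) has integer coefficients. Expanding the determinant yields x^8 - 24x^7 + 240x^6 - 1296x^5 + 4080x^4 - 7488x^3 + 7424x^2 - 3072x. The coefficient of x^7 equals -trace(L) = -24, matching the sum of degrees. There is one zero in the spectrum, matching the 1 component.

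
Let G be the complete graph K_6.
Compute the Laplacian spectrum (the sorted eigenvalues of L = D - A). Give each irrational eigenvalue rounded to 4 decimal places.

[0, 6, 6, 6, 6, 6]

The graph has 6 vertices and degree multiset [5, 5, 5, 5, 5, 5]; D is the diagonal matrix of degrees and L = D - A. Diagonalising L (or applying a numerical eigensolver to the 6x6 matrix) gives the spectrum above. There is one zero in the spectrum, matching the 1 component. The eigenvalues sum to 30, which equals trace(L) = 2|E|.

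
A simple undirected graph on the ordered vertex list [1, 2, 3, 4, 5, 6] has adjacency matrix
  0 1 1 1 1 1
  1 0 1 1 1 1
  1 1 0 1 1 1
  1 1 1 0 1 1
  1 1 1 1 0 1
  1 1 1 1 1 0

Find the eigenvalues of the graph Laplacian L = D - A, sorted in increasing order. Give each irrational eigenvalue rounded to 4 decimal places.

Each diagonal entry of L is the vertex degree and each off-diagonal entry is -1 where an edge is present, 0 otherwise; in the order [1, 2, 3, 4, 5, 6] the diagonal is [5, 5, 5, 5, 5, 5]. Diagonalising L (or applying a numerical eigensolver to the 6x6 matrix) gives the spectrum above.

[0, 6, 6, 6, 6, 6]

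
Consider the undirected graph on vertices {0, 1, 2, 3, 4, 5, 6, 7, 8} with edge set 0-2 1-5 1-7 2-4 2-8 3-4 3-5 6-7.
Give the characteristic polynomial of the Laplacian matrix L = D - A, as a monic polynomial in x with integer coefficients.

Each diagonal entry of L is the vertex degree and each off-diagonal entry is -1 where an edge is present, 0 otherwise; in the order [0, 1, 2, 3, 4, 5, 6, 7, 8] the diagonal is [1, 2, 3, 2, 2, 2, 1, 2, 1]. Computing det(xI - L) by cofactor expansion (or equivalently via sum-over-permutations) gives x^9 - 16x^8 + 104x^7 - 354x^6 + 679x^5 - 736x^4 + 427x^3 - 114x^2 + 9x. The constant term is 0 because L is singular (the all-ones vector lies in its kernel). There is one zero in the spectrum, matching the 1 component.

x^9 - 16x^8 + 104x^7 - 354x^6 + 679x^5 - 736x^4 + 427x^3 - 114x^2 + 9x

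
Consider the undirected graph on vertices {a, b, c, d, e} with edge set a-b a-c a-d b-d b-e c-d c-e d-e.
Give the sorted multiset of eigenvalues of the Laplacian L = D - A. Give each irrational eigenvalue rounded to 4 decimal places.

[0, 3, 3, 5, 5]

With the vertex order [a, b, c, d, e], the degrees are [3, 3, 3, 4, 3], giving D = diag(3, 3, 3, 4, 3) and L = D - A. Diagonalising L (or applying a numerical eigensolver to the 5x5 matrix) gives the spectrum above.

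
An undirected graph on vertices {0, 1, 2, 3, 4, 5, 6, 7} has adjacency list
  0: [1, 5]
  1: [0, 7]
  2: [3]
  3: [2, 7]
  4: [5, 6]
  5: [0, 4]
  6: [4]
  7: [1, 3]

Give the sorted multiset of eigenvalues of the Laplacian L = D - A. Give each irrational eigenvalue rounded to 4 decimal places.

Each diagonal entry of L is the vertex degree and each off-diagonal entry is -1 where an edge is present, 0 otherwise; in the order [0, 1, 2, 3, 4, 5, 6, 7] the diagonal is [2, 2, 1, 2, 2, 2, 1, 2]. The multiplicity of 0 as a Laplacian eigenvalue equals the number of connected components. The eigenvalues sum to 14, which equals trace(L) = 2|E|. The largest eigenvalue, 3.8478, is at most the vertex count 8.

[0, 0.1522, 0.5858, 1.2346, 2, 2.7654, 3.4142, 3.8478]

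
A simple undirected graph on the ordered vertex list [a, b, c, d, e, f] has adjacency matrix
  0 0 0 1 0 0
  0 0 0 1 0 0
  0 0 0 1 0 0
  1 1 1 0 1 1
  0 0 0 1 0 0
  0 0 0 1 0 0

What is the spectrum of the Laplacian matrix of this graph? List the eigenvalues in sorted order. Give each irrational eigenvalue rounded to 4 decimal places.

Reading degrees in the order [a, b, c, d, e, f] gives [1, 1, 1, 5, 1, 1]; set D = diag(1, 1, 1, 5, 1, 1) and form L = D - A. L is symmetric positive semidefinite, so every eigenvalue is real and nonnegative. The single zero eigenvalue shows the graph is connected. The largest eigenvalue, 6, is at most the vertex count 6. There is one zero in the spectrum, matching the 1 component.

[0, 1, 1, 1, 1, 6]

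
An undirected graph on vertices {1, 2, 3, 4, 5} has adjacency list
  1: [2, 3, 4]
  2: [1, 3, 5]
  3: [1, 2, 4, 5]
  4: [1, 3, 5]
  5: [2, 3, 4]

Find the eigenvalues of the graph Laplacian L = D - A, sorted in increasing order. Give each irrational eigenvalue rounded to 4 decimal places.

With the vertex order [1, 2, 3, 4, 5], the degrees are [3, 3, 4, 3, 3], giving D = diag(3, 3, 4, 3, 3) and L = D - A. The multiplicity of 0 as a Laplacian eigenvalue equals the number of connected components. The single zero eigenvalue shows the graph is connected. There is one zero in the spectrum, matching the 1 component.

[0, 3, 3, 5, 5]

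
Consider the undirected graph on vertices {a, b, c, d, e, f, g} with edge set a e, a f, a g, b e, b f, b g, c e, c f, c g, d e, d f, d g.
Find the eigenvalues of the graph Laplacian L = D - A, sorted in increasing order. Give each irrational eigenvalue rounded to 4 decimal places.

[0, 3, 3, 3, 4, 4, 7]

Each diagonal entry of L is the vertex degree and each off-diagonal entry is -1 where an edge is present, 0 otherwise; in the order [a, b, c, d, e, f, g] the diagonal is [3, 3, 3, 3, 4, 4, 4]. L is symmetric positive semidefinite, so every eigenvalue is real and nonnegative. The single zero eigenvalue shows the graph is connected. The largest eigenvalue, 7, is at most the vertex count 7. There is one zero in the spectrum, matching the 1 component.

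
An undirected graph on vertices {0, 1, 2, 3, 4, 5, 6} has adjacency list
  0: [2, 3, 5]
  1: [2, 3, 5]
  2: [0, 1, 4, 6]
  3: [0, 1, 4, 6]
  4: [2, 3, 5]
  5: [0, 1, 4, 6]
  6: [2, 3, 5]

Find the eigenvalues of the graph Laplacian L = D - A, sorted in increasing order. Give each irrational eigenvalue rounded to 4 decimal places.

[0, 3, 3, 3, 4, 4, 7]

Each diagonal entry of L is the vertex degree and each off-diagonal entry is -1 where an edge is present, 0 otherwise; in the order [0, 1, 2, 3, 4, 5, 6] the diagonal is [3, 3, 4, 4, 3, 4, 3]. Diagonalising L (or applying a numerical eigensolver to the 7x7 matrix) gives the spectrum above. There is one zero in the spectrum, matching the 1 component.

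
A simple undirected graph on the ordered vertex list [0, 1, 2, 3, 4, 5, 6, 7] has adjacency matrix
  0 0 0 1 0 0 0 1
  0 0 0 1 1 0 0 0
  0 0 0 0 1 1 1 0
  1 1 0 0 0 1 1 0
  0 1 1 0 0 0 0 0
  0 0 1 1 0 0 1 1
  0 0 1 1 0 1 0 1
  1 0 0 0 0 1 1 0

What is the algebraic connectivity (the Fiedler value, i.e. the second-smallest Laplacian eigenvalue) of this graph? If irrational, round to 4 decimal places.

0.9564

Each diagonal entry of L is the vertex degree and each off-diagonal entry is -1 where an edge is present, 0 otherwise; in the order [0, 1, 2, 3, 4, 5, 6, 7] the diagonal is [2, 2, 3, 4, 2, 4, 4, 3]. The smallest Laplacian eigenvalue is always 0. The next one, lambda_2 = 0.9564, measures how hard the graph is to disconnect: larger values mean better connectivity.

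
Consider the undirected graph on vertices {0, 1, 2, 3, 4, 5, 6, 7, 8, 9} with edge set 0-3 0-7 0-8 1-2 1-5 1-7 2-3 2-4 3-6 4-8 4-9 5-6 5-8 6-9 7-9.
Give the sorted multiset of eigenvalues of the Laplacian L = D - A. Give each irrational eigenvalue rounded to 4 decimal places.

Reading degrees in the order [0, 1, 2, 3, 4, 5, 6, 7, 8, 9] gives [3, 3, 3, 3, 3, 3, 3, 3, 3, 3]; set D = diag(3, 3, 3, 3, 3, 3, 3, 3, 3, 3) and form L = D - A. The multiplicity of 0 as a Laplacian eigenvalue equals the number of connected components. The single zero eigenvalue shows the graph is connected. The largest eigenvalue, 5, is at most the vertex count 10. There is one zero in the spectrum, matching the 1 component.

[0, 2, 2, 2, 2, 2, 5, 5, 5, 5]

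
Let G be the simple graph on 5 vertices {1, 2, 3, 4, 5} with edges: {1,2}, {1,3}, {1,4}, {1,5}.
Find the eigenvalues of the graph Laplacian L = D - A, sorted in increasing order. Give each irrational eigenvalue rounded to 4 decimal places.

Each diagonal entry of L is the vertex degree and each off-diagonal entry is -1 where an edge is present, 0 otherwise; in the order [1, 2, 3, 4, 5] the diagonal is [4, 1, 1, 1, 1]. Diagonalising L (or applying a numerical eigensolver to the 5x5 matrix) gives the spectrum above. The single zero eigenvalue shows the graph is connected. By the matrix-tree theorem the graph has (1/5) * product of the nonzero eigenvalues = 1 spanning tree.

[0, 1, 1, 1, 5]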